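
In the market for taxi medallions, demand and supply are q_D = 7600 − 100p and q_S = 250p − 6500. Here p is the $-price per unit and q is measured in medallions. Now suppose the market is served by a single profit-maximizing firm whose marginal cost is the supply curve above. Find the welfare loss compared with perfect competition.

$15500.99

In inverse form: demand p = 76 − 0.01q, supply p = 26 + 0.004q.
Competitive equilibrium: 76 − 0.01q = 26 + 0.004q → q* = 3571.428571, p* = 40.285714.
Marginal revenue: MR = 76 − 0.02q. Set MR = MC: 76 − 0.02q = 26 + 0.004q → q_m = 2083.333333.
Price p_m = 76 − 0.01·2083.333333 = 55.166667; MC(q_m) = 26 + 0.004·2083.333333 = 34.333333.
Competitive q* = 3571.428571, so Δq = 1488.095238; wedge = 55.166667 − 34.333333 = 20.833334.
The triangle = ½ × 1488.095238 × 20.833334 = $15500.99.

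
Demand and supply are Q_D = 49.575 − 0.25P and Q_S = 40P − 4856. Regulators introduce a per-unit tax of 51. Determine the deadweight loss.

323.11

In inverse form: demand P = 198.3 − 4Q, supply P = 121.4 + 0.025Q.
Competitive equilibrium: 198.3 − 4Q = 121.4 + 0.025Q → Q* = 19.1056, P* = 121.8776.
With the tax, the buyer price exceeds the seller price by 51: (198.3 − 4Q) − (121.4 + 0.025Q) = 51 → Q' = 6.4348.
ΔQ = 19.1056 − 6.4348 = 12.6708; the wedge equals the tax, 51.
The triangle = ½ × 12.6708 × 51 = 323.11.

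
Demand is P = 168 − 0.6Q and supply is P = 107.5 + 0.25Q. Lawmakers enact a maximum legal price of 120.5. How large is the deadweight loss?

156.29

Competitive equilibrium: 168 − 0.6Q = 107.5 + 0.25Q → Q* = 71.1765, P* = 125.2941.
At the ceiling P = 120.5, quantity supplied = (120.5 − 107.5)/0.25 = 52.
Willingness to pay at Q' = 52: 168 − 0.6·52 = 136.8.
ΔQ = 71.1765 − 52 = 19.1765; wedge = 136.8 − 120.5 = 16.3.
The triangle = ½ × 19.1765 × 16.3 = 156.29.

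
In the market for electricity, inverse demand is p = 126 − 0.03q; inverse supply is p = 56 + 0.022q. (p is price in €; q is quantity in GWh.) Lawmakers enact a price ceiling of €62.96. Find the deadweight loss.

Competitive equilibrium: 126 − 0.03q = 56 + 0.022q → q* = 1346.15385, p* = 85.61538.
At the ceiling p = 62.96, quantity supplied = (62.96 − 56)/0.022 = 316.36364.
Willingness to pay at q' = 316.36364: 126 − 0.03·316.36364 = 116.50909.
Δq = 1346.15385 − 316.36364 = 1029.79021; wedge = 116.50909 − 62.96 = 53.54909.
Deadweight loss = ½ × 1029.79021 × 53.54909 = €27572.16.

€27572.16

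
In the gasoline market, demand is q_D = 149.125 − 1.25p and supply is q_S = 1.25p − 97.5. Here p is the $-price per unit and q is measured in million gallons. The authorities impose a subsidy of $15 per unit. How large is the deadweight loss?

In inverse form: demand p = 119.3 − 0.8q, supply p = 78 + 0.8q.
Competitive equilibrium: 119.3 − 0.8q = 78 + 0.8q → q* = 25.8125, p* = 98.65.
The subsidy lowers effective supply by 15: p = 63 + 0.8q.
New quantity: 119.3 − 0.8q = 63 + 0.8q → q' = 35.1875.
Overproduction Δq = 35.1875 − 25.8125 = 9.375; wedge = subsidy = 15.
Welfare loss = ½ × 9.375 × 15 = $70.31 million.

$70.31 million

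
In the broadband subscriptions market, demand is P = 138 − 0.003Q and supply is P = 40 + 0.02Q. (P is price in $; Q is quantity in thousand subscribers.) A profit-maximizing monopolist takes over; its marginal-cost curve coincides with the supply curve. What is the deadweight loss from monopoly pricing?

$2779.65 thousand

Competitive equilibrium: 138 − 0.003Q = 40 + 0.02Q → Q* = 4260.8696, P* = 125.2174.
Marginal revenue: MR = 138 − 0.006Q. Set MR = MC: 138 − 0.006Q = 40 + 0.02Q → Q_m = 3769.2308.
Price P_m = 138 − 0.003·3769.2308 = 126.6923; MC(Q_m) = 40 + 0.02·3769.2308 = 115.3846.
Competitive Q* = 4260.8696, so ΔQ = 491.6388; wedge = 126.6923 − 115.3846 = 11.3077.
Welfare loss = ½ × 491.6388 × 11.3077 = $2779.65 thousand.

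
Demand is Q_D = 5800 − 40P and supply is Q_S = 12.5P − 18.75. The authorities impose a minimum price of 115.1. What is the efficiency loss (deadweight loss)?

In inverse form: demand P = 145 − 0.025Q, supply P = 1.5 + 0.08Q.
Competitive equilibrium: 145 − 0.025Q = 1.5 + 0.08Q → Q* = 1366.6667, P* = 110.8333.
At the floor P = 115.1, quantity demanded = (145 − 115.1)/0.025 = 1196.
Sellers' marginal cost at Q' = 1196: 1.5 + 0.08·1196 = 97.18.
ΔQ = 1366.6667 − 1196 = 170.6667; wedge = 115.1 − 97.18 = 17.92.
DWL = ½ × 170.6667 × 17.92 = 1529.17.

1529.17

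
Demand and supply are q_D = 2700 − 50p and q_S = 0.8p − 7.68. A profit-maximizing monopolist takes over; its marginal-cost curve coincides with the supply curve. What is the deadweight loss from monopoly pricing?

0.19

In inverse form: demand p = 54 − 0.02q, supply p = 9.6 + 1.25q.
Competitive equilibrium: 54 − 0.02q = 9.6 + 1.25q → q* = 34.9606, p* = 53.3008.
Marginal revenue: MR = 54 − 0.04q. Set MR = MC: 54 − 0.04q = 9.6 + 1.25q → q_m = 34.4186.
Price p_m = 54 − 0.02·34.4186 = 53.3116; MC(q_m) = 9.6 + 1.25·34.4186 = 52.6233.
Competitive q* = 34.9606, so Δq = 0.542; wedge = 53.3116 − 52.6233 = 0.6883.
Deadweight loss = ½ × 0.542 × 0.6883 = 0.19.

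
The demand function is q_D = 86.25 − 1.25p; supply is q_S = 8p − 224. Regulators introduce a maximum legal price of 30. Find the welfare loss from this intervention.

371.05

In inverse form: demand p = 69 − 0.8q, supply p = 28 + 0.125q.
Competitive equilibrium: 69 − 0.8q = 28 + 0.125q → q* = 44.3243, p* = 33.5405.
At the ceiling p = 30, quantity supplied = (30 − 28)/0.125 = 16.
Willingness to pay at q' = 16: 69 − 0.8·16 = 56.2.
Δq = 44.3243 − 16 = 28.3243; wedge = 56.2 − 30 = 26.2.
Welfare loss = ½ × 28.3243 × 26.2 = 371.05.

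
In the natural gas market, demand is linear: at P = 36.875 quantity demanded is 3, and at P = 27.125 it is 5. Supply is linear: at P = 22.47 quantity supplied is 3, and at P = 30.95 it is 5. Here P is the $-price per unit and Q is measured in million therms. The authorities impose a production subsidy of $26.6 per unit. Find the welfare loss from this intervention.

$38.81 million

Demand slope = (27.125 − 36.875)/(5 − 3) = −4.875, so P = 51.5 − 4.875Q.
Supply slope = (30.95 − 22.47)/(5 − 3) = 4.24, so P = 9.75 + 4.24Q.
Competitive equilibrium: 51.5 − 4.875Q = 9.75 + 4.24Q → Q* = 4.5804, P* = 29.1707.
The subsidy lowers effective supply by 26.6: P = 4.24Q − 16.85.
New quantity: 51.5 − 4.875Q = 4.24Q − 16.85 → Q' = 7.4986.
Overproduction ΔQ = 7.4986 − 4.5804 = 2.9182; wedge = subsidy = 26.6.
DWL = ½ × 2.9182 × 26.6 = $38.81 million.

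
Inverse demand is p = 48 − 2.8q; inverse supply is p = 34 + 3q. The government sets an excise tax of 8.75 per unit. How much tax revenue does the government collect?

7.92

Competitive equilibrium: 48 − 2.8q = 34 + 3q → q* = 2.4138, p* = 41.2414.
With the tax, the buyer price exceeds the seller price by 8.75: (48 − 2.8q) − (34 + 3q) = 8.75 → q' = 0.9052.
Tax revenue = 8.75 × 0.9052 = 7.92.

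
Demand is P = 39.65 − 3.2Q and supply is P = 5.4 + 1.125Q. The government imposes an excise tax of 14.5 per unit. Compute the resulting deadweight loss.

Competitive equilibrium: 39.65 − 3.2Q = 5.4 + 1.125Q → Q* = 7.9191, P* = 14.309.
With the tax, the buyer price exceeds the seller price by 14.5: (39.65 − 3.2Q) − (5.4 + 1.125Q) = 14.5 → Q' = 4.5665.
ΔQ = 7.9191 − 4.5665 = 3.3526; the wedge equals the tax, 14.5.
Welfare loss = ½ × 3.3526 × 14.5 = 24.31.

24.31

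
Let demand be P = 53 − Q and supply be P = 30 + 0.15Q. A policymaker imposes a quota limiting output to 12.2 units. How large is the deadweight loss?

34.983

Competitive equilibrium: 53 − Q = 30 + 0.15Q → Q* = 20, P* = 33.
At Q = 12.2: demand price = 53 − 1·12.2 = 40.8; supply price = 30 + 0.15·12.2 = 31.83.
ΔQ = 20 − 12.2 = 7.8; wedge = 40.8 − 31.83 = 8.97.
Welfare loss = ½ × 7.8 × 8.97 = 34.983.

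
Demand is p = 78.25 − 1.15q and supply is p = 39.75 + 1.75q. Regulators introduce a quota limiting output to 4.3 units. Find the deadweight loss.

Competitive equilibrium: 78.25 − 1.15q = 39.75 + 1.75q → q* = 13.2759, p* = 62.9828.
At q = 4.3: demand price = 78.25 − 1.15·4.3 = 73.305; supply price = 39.75 + 1.75·4.3 = 47.275.
Δq = 13.2759 − 4.3 = 8.9759; wedge = 73.305 − 47.275 = 26.03.
Deadweight loss = ½ × 8.9759 × 26.03 = 116.82.

116.82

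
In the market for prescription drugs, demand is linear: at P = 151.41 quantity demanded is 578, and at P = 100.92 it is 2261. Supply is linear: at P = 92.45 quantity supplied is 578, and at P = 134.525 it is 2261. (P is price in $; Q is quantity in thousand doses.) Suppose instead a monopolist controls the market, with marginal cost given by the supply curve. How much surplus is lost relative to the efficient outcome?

Demand slope = (100.92 − 151.41)/(2261 − 578) = −0.03, so P = 168.75 − 0.03Q.
Supply slope = (134.525 − 92.45)/(2261 − 578) = 0.025, so P = 78 + 0.025Q.
Competitive equilibrium: 168.75 − 0.03Q = 78 + 0.025Q → Q* = 1650, P* = 119.25.
Marginal revenue: MR = 168.75 − 0.06Q. Set MR = MC: 168.75 − 0.06Q = 78 + 0.025Q → Q_m = 1067.6471.
Price P_m = 168.75 − 0.03·1067.6471 = 136.7206; MC(Q_m) = 78 + 0.025·1067.6471 = 104.6912.
Competitive Q* = 1650, so ΔQ = 582.3529; wedge = 136.7206 − 104.6912 = 32.0294.
Deadweight loss = ½ × 582.3529 × 32.0294 = $9326.21 thousand.

$9326.21 thousand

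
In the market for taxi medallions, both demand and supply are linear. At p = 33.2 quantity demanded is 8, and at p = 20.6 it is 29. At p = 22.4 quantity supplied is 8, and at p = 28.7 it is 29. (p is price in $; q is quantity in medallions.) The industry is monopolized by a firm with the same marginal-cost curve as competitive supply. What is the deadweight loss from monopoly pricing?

$28.80

Demand slope = (20.6 − 33.2)/(29 − 8) = −0.6, so p = 38 − 0.6q.
Supply slope = (28.7 − 22.4)/(29 − 8) = 0.3, so p = 20 + 0.3q.
Competitive equilibrium: 38 − 0.6q = 20 + 0.3q → q* = 20, p* = 26.
Marginal revenue: MR = 38 − 1.2q. Set MR = MC: 38 − 1.2q = 20 + 0.3q → q_m = 12.
Price p_m = 38 − 0.6·12 = 30.8; MC(q_m) = 20 + 0.3·12 = 23.6.
Competitive q* = 20, so Δq = 8; wedge = 30.8 − 23.6 = 7.2.
Deadweight loss = ½ × 8 × 7.2 = $28.80.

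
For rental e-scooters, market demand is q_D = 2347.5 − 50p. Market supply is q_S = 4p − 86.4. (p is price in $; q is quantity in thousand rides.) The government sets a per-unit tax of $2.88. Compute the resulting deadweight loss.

In inverse form: demand p = 46.95 − 0.02q, supply p = 21.6 + 0.25q.
Competitive equilibrium: 46.95 − 0.02q = 21.6 + 0.25q → q* = 93.8889, p* = 45.0722.
With the tax, the buyer price exceeds the seller price by 2.88: (46.95 − 0.02q) − (21.6 + 0.25q) = 2.88 → q' = 83.2222.
Δq = 93.8889 − 83.2222 = 10.6667; the wedge equals the tax, 2.88.
The triangle = ½ × 10.6667 × 2.88 = $15.36 thousand.

$15.36 thousand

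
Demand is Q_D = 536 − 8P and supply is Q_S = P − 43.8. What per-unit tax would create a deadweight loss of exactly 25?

In inverse form: demand P = 67 − 0.125Q, supply P = 43.8 + Q.
Competitive equilibrium: 67 − 0.125Q = 43.8 + Q → Q* = 20.6222, P* = 64.4222.
A tax t gives ΔQ = t/1.125 and wedge t, so DWL = t²/2.25.
t²/2.25 = 25 → t² = 56.25 → t = 7.5.

7.5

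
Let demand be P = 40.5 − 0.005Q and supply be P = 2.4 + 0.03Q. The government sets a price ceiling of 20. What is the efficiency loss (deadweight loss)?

4408.40

Competitive equilibrium: 40.5 − 0.005Q = 2.4 + 0.03Q → Q* = 1088.5714, P* = 35.0571.
At the ceiling P = 20, quantity supplied = (20 − 2.4)/0.03 = 586.6667.
Willingness to pay at Q' = 586.6667: 40.5 − 0.005·586.6667 = 37.5667.
ΔQ = 1088.5714 − 586.6667 = 501.9047; wedge = 37.5667 − 20 = 17.5667.
Welfare loss = ½ × 501.9047 × 17.5667 = 4408.40.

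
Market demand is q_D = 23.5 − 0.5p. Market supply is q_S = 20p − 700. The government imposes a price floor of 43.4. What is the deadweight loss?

16.84

In inverse form: demand p = 47 − 2q, supply p = 35 + 0.05q.
Competitive equilibrium: 47 − 2q = 35 + 0.05q → q* = 5.8537, p* = 35.2927.
At the floor p = 43.4, quantity demanded = (47 − 43.4)/2 = 1.8.
Sellers' marginal cost at q' = 1.8: 35 + 0.05·1.8 = 35.09.
Δq = 5.8537 − 1.8 = 4.0537; wedge = 43.4 − 35.09 = 8.31.
The triangle = ½ × 4.0537 × 8.31 = 16.84.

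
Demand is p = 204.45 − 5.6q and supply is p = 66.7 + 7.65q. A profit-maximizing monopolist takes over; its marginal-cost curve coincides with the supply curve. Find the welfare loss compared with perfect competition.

63.20

Competitive equilibrium: 204.45 − 5.6q = 66.7 + 7.65q → q* = 10.3962, p* = 146.2311.
Marginal revenue: MR = 204.45 − 11.2q. Set MR = MC: 204.45 − 11.2q = 66.7 + 7.65q → q_m = 7.3077.
Price p_m = 204.45 − 5.6·7.3077 = 163.5269; MC(q_m) = 66.7 + 7.65·7.3077 = 122.6039.
Competitive q* = 10.3962, so Δq = 3.0885; wedge = 163.5269 − 122.6039 = 40.923.
Welfare loss = ½ × 3.0885 × 40.923 = 63.20.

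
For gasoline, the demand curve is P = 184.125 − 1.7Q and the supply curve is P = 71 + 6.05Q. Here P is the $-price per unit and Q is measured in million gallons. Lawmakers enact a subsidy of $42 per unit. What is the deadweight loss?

$113.81 million

Competitive equilibrium: 184.125 − 1.7Q = 71 + 6.05Q → Q* = 14.5968, P* = 159.3105.
The subsidy lowers effective supply by 42: P = 29 + 6.05Q.
New quantity: 184.125 − 1.7Q = 29 + 6.05Q → Q' = 20.0161.
Overproduction ΔQ = 20.0161 − 14.5968 = 5.4193; wedge = subsidy = 42.
Deadweight loss = ½ × 5.4193 × 42 = $113.81 million.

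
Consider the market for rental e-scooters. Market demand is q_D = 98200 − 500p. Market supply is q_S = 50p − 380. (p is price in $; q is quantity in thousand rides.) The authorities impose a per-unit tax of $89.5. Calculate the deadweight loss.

In inverse form: demand p = 196.4 − 0.002q, supply p = 7.6 + 0.02q.
Competitive equilibrium: 196.4 − 0.002q = 7.6 + 0.02q → q* = 8581.8182, p* = 179.2364.
With the tax, the buyer price exceeds the seller price by 89.5: (196.4 − 0.002q) − (7.6 + 0.02q) = 89.5 → q' = 4513.6364.
Δq = 8581.8182 − 4513.6364 = 4068.1818; the wedge equals the tax, 89.5.
Welfare loss = ½ × 4068.1818 × 89.5 = $182051.14 thousand.

$182051.14 thousand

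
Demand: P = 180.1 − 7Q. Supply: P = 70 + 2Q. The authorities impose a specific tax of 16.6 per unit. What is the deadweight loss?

Competitive equilibrium: 180.1 − 7Q = 70 + 2Q → Q* = 12.2333, P* = 94.4667.
With the tax, the buyer price exceeds the seller price by 16.6: (180.1 − 7Q) − (70 + 2Q) = 16.6 → Q' = 10.3889.
ΔQ = 12.2333 − 10.3889 = 1.8444; the wedge equals the tax, 16.6.
Deadweight loss = ½ × 1.8444 × 16.6 = 15.31.

15.31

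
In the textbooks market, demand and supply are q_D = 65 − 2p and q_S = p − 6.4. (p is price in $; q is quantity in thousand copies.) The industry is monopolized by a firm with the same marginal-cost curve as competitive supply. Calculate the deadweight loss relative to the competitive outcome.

In inverse form: demand p = 32.5 − 0.5q, supply p = 6.4 + q.
Competitive equilibrium: 32.5 − 0.5q = 6.4 + q → q* = 17.4, p* = 23.8.
Marginal revenue: MR = 32.5 − q. Set MR = MC: 32.5 − q = 6.4 + q → q_m = 13.05.
Price p_m = 32.5 − 0.5·13.05 = 25.975; MC(q_m) = 6.4 + 1·13.05 = 19.45.
Competitive q* = 17.4, so Δq = 4.35; wedge = 25.975 − 19.45 = 6.525.
Deadweight loss = ½ × 4.35 × 6.525 = $14.19 thousand.

$14.19 thousand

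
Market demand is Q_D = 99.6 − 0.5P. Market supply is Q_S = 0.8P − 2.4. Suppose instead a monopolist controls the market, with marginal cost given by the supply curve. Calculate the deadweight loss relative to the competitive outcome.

In inverse form: demand P = 199.2 − 2Q, supply P = 3 + 1.25Q.
Competitive equilibrium: 199.2 − 2Q = 3 + 1.25Q → Q* = 60.3692, P* = 78.4615.
Marginal revenue: MR = 199.2 − 4Q. Set MR = MC: 199.2 − 4Q = 3 + 1.25Q → Q_m = 37.3714.
Price P_m = 199.2 − 2·37.3714 = 124.4572; MC(Q_m) = 3 + 1.25·37.3714 = 49.7143.
Competitive Q* = 60.3692, so ΔQ = 22.9978; wedge = 124.4572 − 49.7143 = 74.7429.
The triangle = ½ × 22.9978 × 74.7429 = 859.46.

859.46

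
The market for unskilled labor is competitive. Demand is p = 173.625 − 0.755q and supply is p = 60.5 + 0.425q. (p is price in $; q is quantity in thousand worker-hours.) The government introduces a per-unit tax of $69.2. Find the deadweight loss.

$2029.08 thousand

Competitive equilibrium: 173.625 − 0.755q = 60.5 + 0.425q → q* = 95.8686, p* = 101.2442.
With the tax, the buyer price exceeds the seller price by 69.2: (173.625 − 0.755q) − (60.5 + 0.425q) = 69.2 → q' = 37.2246.
Δq = 95.8686 − 37.2246 = 58.644; the wedge equals the tax, 69.2.
Welfare loss = ½ × 58.644 × 69.2 = $2029.08 thousand.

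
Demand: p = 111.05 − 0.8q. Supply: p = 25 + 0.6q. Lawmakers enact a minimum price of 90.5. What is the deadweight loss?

Competitive equilibrium: 111.05 − 0.8q = 25 + 0.6q → q* = 61.46429, p* = 61.87857.
At the floor p = 90.5, quantity demanded = (111.05 − 90.5)/0.8 = 25.6875.
Sellers' marginal cost at q' = 25.6875: 25 + 0.6·25.6875 = 40.4125.
Δq = 61.46429 − 25.6875 = 35.77679; wedge = 90.5 − 40.4125 = 50.0875.
Deadweight loss = ½ × 35.77679 × 50.0875 = 895.98.

895.98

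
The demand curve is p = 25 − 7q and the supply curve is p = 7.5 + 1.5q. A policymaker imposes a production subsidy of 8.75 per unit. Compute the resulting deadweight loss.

4.50

Competitive equilibrium: 25 − 7q = 7.5 + 1.5q → q* = 2.0588, p* = 10.5882.
The subsidy lowers effective supply by 8.75: p = 1.5q − 1.25.
New quantity: 25 − 7q = 1.5q − 1.25 → q' = 3.0882.
Overproduction Δq = 3.0882 − 2.0588 = 1.0294; wedge = subsidy = 8.75.
The triangle = ½ × 1.0294 × 8.75 = 4.50.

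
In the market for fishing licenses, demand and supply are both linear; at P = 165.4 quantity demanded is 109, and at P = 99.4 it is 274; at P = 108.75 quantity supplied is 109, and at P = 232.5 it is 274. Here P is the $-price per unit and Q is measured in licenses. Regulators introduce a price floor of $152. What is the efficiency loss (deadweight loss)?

Demand slope = (99.4 − 165.4)/(274 − 109) = −0.4, so P = 209 − 0.4Q.
Supply slope = (232.5 − 108.75)/(274 − 109) = 0.75, so P = 27 + 0.75Q.
Competitive equilibrium: 209 − 0.4Q = 27 + 0.75Q → Q* = 158.2609, P* = 145.6957.
At the floor P = 152, quantity demanded = (209 − 152)/0.4 = 142.5.
Sellers' marginal cost at Q' = 142.5: 27 + 0.75·142.5 = 133.875.
ΔQ = 158.2609 − 142.5 = 15.7609; wedge = 152 − 133.875 = 18.125.
DWL = ½ × 15.7609 × 18.125 = $142.83.

$142.83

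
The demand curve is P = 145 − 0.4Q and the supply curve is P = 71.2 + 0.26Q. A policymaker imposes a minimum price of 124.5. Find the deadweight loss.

Competitive equilibrium: 145 − 0.4Q = 71.2 + 0.26Q → Q* = 111.8182, P* = 100.2727.
At the floor P = 124.5, quantity demanded = (145 − 124.5)/0.4 = 51.25.
Sellers' marginal cost at Q' = 51.25: 71.2 + 0.26·51.25 = 84.525.
ΔQ = 111.8182 − 51.25 = 60.5682; wedge = 124.5 − 84.525 = 39.975.
Welfare loss = ½ × 60.5682 × 39.975 = 1210.61.

1210.61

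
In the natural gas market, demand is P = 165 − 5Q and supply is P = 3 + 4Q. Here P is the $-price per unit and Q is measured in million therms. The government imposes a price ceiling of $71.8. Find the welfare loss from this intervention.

Competitive equilibrium: 165 − 5Q = 3 + 4Q → Q* = 18, P* = 75.
At the ceiling P = 71.8, quantity supplied = (71.8 − 3)/4 = 17.2.
Willingness to pay at Q' = 17.2: 165 − 5·17.2 = 79.
ΔQ = 18 − 17.2 = 0.8; wedge = 79 − 71.8 = 7.2.
Welfare loss = ½ × 0.8 × 7.2 = $2.88 million.

$2.88 million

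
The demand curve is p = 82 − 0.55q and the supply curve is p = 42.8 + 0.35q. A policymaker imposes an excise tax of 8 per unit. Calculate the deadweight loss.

35.56

Competitive equilibrium: 82 − 0.55q = 42.8 + 0.35q → q* = 43.5556, p* = 58.0444.
With the tax, the buyer price exceeds the seller price by 8: (82 − 0.55q) − (42.8 + 0.35q) = 8 → q' = 34.6667.
Δq = 43.5556 − 34.6667 = 8.8889; the wedge equals the tax, 8.
Deadweight loss = ½ × 8.8889 × 8 = 35.56.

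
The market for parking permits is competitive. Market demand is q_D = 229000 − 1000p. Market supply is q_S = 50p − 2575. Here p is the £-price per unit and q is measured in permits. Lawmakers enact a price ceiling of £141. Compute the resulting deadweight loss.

In inverse form: demand p = 229 − 0.001q, supply p = 51.5 + 0.02q.
Competitive equilibrium: 229 − 0.001q = 51.5 + 0.02q → q* = 8452.381, p* = 220.5476.
At the ceiling p = 141, quantity supplied = (141 − 51.5)/0.02 = 4475.
Willingness to pay at q' = 4475: 229 − 0.001·4475 = 224.525.
Δq = 8452.381 − 4475 = 3977.381; wedge = 224.525 − 141 = 83.525.
The triangle = ½ × 3977.381 × 83.525 = £166105.37.

£166105.37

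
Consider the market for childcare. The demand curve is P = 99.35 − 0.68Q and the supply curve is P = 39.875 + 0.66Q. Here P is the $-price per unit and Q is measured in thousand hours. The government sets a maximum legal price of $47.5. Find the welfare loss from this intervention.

$722.19 thousand

Competitive equilibrium: 99.35 − 0.68Q = 39.875 + 0.66Q → Q* = 44.3843, P* = 69.1687.
At the ceiling P = 47.5, quantity supplied = (47.5 − 39.875)/0.66 = 11.553.
Willingness to pay at Q' = 11.553: 99.35 − 0.68·11.553 = 91.494.
ΔQ = 44.3843 − 11.553 = 32.8313; wedge = 91.494 − 47.5 = 43.994.
DWL = ½ × 32.8313 × 43.994 = $722.19 thousand.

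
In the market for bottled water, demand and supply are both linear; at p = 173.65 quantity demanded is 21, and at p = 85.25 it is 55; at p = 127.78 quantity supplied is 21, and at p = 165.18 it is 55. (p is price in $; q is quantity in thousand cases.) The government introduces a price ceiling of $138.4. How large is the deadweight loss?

Demand slope = (85.25 − 173.65)/(55 − 21) = −2.6, so p = 228.25 − 2.6q.
Supply slope = (165.18 − 127.78)/(55 − 21) = 1.1, so p = 104.68 + 1.1q.
Competitive equilibrium: 228.25 − 2.6q = 104.68 + 1.1q → q* = 33.3973, p* = 141.417.
At the ceiling p = 138.4, quantity supplied = (138.4 − 104.68)/1.1 = 30.6545.
Willingness to pay at q' = 30.6545: 228.25 − 2.6·30.6545 = 148.5483.
Δq = 33.3973 − 30.6545 = 2.7428; wedge = 148.5483 − 138.4 = 10.1483.
Deadweight loss = ½ × 2.7428 × 10.1483 = $13.92 thousand.

$13.92 thousand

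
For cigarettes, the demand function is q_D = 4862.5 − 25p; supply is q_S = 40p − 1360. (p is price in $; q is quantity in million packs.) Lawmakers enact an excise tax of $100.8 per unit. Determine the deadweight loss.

$78158.77 million

In inverse form: demand p = 194.5 − 0.04q, supply p = 34 + 0.025q.
Competitive equilibrium: 194.5 − 0.04q = 34 + 0.025q → q* = 2469.2308, p* = 95.7308.
With the tax, the buyer price exceeds the seller price by 100.8: (194.5 − 0.04q) − (34 + 0.025q) = 100.8 → q' = 918.4615.
Δq = 2469.2308 − 918.4615 = 1550.7693; the wedge equals the tax, 100.8.
Welfare loss = ½ × 1550.7693 × 100.8 = $78158.77 million.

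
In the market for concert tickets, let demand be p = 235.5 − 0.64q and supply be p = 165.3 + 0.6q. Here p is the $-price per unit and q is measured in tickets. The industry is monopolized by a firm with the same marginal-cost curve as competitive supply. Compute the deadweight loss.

Competitive equilibrium: 235.5 − 0.64q = 165.3 + 0.6q → q* = 56.6129, p* = 199.2677.
Marginal revenue: MR = 235.5 − 1.28q. Set MR = MC: 235.5 − 1.28q = 165.3 + 0.6q → q_m = 37.3404.
Price p_m = 235.5 − 0.64·37.3404 = 211.6021; MC(q_m) = 165.3 + 0.6·37.3404 = 187.7042.
Competitive q* = 56.6129, so Δq = 19.2725; wedge = 211.6021 − 187.7042 = 23.8979.
DWL = ½ × 19.2725 × 23.8979 = $230.29.

$230.29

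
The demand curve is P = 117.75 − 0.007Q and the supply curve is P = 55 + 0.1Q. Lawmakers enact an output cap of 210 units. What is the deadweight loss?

7581.67

Competitive equilibrium: 117.75 − 0.007Q = 55 + 0.1Q → Q* = 586.4486, P* = 113.6449.
At Q = 210: demand price = 117.75 − 0.007·210 = 116.28; supply price = 55 + 0.1·210 = 76.
ΔQ = 586.4486 − 210 = 376.4486; wedge = 116.28 − 76 = 40.28.
Deadweight loss = ½ × 376.4486 × 40.28 = 7581.67.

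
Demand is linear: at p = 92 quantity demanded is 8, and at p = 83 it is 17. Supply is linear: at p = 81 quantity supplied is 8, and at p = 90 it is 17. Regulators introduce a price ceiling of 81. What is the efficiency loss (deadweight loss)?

30.25

Demand slope = (83 − 92)/(17 − 8) = −1, so p = 100 − q.
Supply slope = (90 − 81)/(17 − 8) = 1, so p = 73 + q.
Competitive equilibrium: 100 − q = 73 + q → q* = 13.5, p* = 86.5.
At the ceiling p = 81, quantity supplied = (81 − 73)/1 = 8.
Willingness to pay at q' = 8: 100 − 1·8 = 92.
Δq = 13.5 − 8 = 5.5; wedge = 92 − 81 = 11.
Deadweight loss = ½ × 5.5 × 11 = 30.25.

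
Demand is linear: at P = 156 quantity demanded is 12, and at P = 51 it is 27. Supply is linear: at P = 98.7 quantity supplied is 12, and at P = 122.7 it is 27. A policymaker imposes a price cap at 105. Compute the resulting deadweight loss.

Demand slope = (51 − 156)/(27 − 12) = −7, so P = 240 − 7Q.
Supply slope = (122.7 − 98.7)/(27 − 12) = 1.6, so P = 79.5 + 1.6Q.
Competitive equilibrium: 240 − 7Q = 79.5 + 1.6Q → Q* = 18.6628, P* = 109.3605.
At the ceiling P = 105, quantity supplied = (105 − 79.5)/1.6 = 15.9375.
Willingness to pay at Q' = 15.9375: 240 − 7·15.9375 = 128.4375.
ΔQ = 18.6628 − 15.9375 = 2.7253; wedge = 128.4375 − 105 = 23.4375.
The triangle = ½ × 2.7253 × 23.4375 = 31.94.

31.94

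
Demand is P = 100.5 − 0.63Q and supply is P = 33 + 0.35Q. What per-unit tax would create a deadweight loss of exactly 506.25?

31.5

Competitive equilibrium: 100.5 − 0.63Q = 33 + 0.35Q → Q* = 68.8776, P* = 57.1071.
A tax t gives ΔQ = t/0.98 and wedge t, so DWL = t²/1.96.
t²/1.96 = 506.25 → t² = 992.25 → t = 31.5.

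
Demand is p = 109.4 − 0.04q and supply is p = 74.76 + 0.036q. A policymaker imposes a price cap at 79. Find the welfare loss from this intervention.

Competitive equilibrium: 109.4 − 0.04q = 74.76 + 0.036q → q* = 455.7895, p* = 91.1684.
At the ceiling p = 79, quantity supplied = (79 − 74.76)/0.036 = 117.7778.
Willingness to pay at q' = 117.7778: 109.4 − 0.04·117.7778 = 104.6889.
Δq = 455.7895 − 117.7778 = 338.0117; wedge = 104.6889 − 79 = 25.6889.
Deadweight loss = ½ × 338.0117 × 25.6889 = 4341.57.

4341.57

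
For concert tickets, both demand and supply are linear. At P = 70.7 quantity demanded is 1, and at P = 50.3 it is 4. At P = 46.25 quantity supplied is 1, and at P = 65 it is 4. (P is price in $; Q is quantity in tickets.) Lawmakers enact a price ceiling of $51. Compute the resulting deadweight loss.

$8.09

Demand slope = (50.3 − 70.7)/(4 − 1) = −6.8, so P = 77.5 − 6.8Q.
Supply slope = (65 − 46.25)/(4 − 1) = 6.25, so P = 40 + 6.25Q.
Competitive equilibrium: 77.5 − 6.8Q = 40 + 6.25Q → Q* = 2.8736, P* = 57.9598.
At the ceiling P = 51, quantity supplied = (51 − 40)/6.25 = 1.76.
Willingness to pay at Q' = 1.76: 77.5 − 6.8·1.76 = 65.532.
ΔQ = 2.8736 − 1.76 = 1.1136; wedge = 65.532 − 51 = 14.532.
Deadweight loss = ½ × 1.1136 × 14.532 = $8.09.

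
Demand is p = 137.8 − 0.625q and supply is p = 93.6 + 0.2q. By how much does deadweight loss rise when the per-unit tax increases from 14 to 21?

Competitive equilibrium: 137.8 − 0.625q = 93.6 + 0.2q → q* = 53.5758, p* = 104.3152.
For a per-unit tax t: Δq = t/0.825, so DWL = ½·t·(t/0.825) = t²/1.65.
At t = 14: DWL = 118.7879. At t = 21: DWL = 267.2727.
Increase = 267.2727 − 118.7879 = 148.48.

148.48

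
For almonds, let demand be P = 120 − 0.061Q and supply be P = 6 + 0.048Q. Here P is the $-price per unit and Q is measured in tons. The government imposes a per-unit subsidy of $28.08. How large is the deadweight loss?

Competitive equilibrium: 120 − 0.061Q = 6 + 0.048Q → Q* = 1045.8716, P* = 56.2018.
The subsidy lowers effective supply by 28.08: P = 0.048Q − 22.08.
New quantity: 120 − 0.061Q = 0.048Q − 22.08 → Q' = 1303.4862.
Overproduction ΔQ = 1303.4862 − 1045.8716 = 257.6146; wedge = subsidy = 28.08.
The triangle = ½ × 257.6146 × 28.08 = $3616.91.

$3616.91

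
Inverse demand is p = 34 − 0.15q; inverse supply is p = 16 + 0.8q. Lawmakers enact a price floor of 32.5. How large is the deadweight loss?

Competitive equilibrium: 34 − 0.15q = 16 + 0.8q → q* = 18.9474, p* = 31.1579.
At the floor p = 32.5, quantity demanded = (34 − 32.5)/0.15 = 10.
Sellers' marginal cost at q' = 10: 16 + 0.8·10 = 24.
Δq = 18.9474 − 10 = 8.9474; wedge = 32.5 − 24 = 8.5.
DWL = ½ × 8.9474 × 8.5 = 38.03.

38.03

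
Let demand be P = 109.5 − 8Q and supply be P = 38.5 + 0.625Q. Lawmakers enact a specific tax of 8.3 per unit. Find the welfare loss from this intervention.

Competitive equilibrium: 109.5 − 8Q = 38.5 + 0.625Q → Q* = 8.2319, P* = 43.6449.
With the tax, the buyer price exceeds the seller price by 8.3: (109.5 − 8Q) − (38.5 + 0.625Q) = 8.3 → Q' = 7.2696.
ΔQ = 8.2319 − 7.2696 = 0.9623; the wedge equals the tax, 8.3.
DWL = ½ × 0.9623 × 8.3 = 3.99.

3.99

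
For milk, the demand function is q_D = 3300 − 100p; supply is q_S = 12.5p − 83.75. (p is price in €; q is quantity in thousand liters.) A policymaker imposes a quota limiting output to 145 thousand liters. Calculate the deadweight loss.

In inverse form: demand p = 33 − 0.01q, supply p = 6.7 + 0.08q.
Competitive equilibrium: 33 − 0.01q = 6.7 + 0.08q → q* = 292.2222, p* = 30.0778.
At q = 145: demand price = 33 − 0.01·145 = 31.55; supply price = 6.7 + 0.08·145 = 18.3.
Δq = 292.2222 − 145 = 147.2222; wedge = 31.55 − 18.3 = 13.25.
Welfare loss = ½ × 147.2222 × 13.25 = €975.35 thousand.

€975.35 thousand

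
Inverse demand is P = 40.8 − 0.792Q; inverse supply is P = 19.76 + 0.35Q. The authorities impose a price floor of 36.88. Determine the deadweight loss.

Competitive equilibrium: 40.8 − 0.792Q = 19.76 + 0.35Q → Q* = 18.4238, P* = 26.2083.
At the floor P = 36.88, quantity demanded = (40.8 − 36.88)/0.792 = 4.9495.
Sellers' marginal cost at Q' = 4.9495: 19.76 + 0.35·4.9495 = 21.4923.
ΔQ = 18.4238 − 4.9495 = 13.4743; wedge = 36.88 − 21.4923 = 15.3877.
Deadweight loss = ½ × 13.4743 × 15.3877 = 103.67.

103.67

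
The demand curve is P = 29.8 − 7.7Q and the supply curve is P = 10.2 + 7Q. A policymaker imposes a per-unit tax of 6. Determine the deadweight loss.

Competitive equilibrium: 29.8 − 7.7Q = 10.2 + 7Q → Q* = 1.3333, P* = 19.5333.
With the tax, the buyer price exceeds the seller price by 6: (29.8 − 7.7Q) − (10.2 + 7Q) = 6 → Q' = 0.9252.
ΔQ = 1.3333 − 0.9252 = 0.4081; the wedge equals the tax, 6.
Welfare loss = ½ × 0.4081 × 6 = 1.22.

1.22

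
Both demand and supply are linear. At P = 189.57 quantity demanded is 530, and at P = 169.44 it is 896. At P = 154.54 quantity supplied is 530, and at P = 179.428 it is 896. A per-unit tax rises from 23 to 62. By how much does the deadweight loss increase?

13475.61

Demand slope = (169.44 − 189.57)/(896 − 530) = −0.055, so P = 218.72 − 0.055Q.
Supply slope = (179.428 − 154.54)/(896 − 530) = 0.068, so P = 118.5 + 0.068Q.
Competitive equilibrium: 218.72 − 0.055Q = 118.5 + 0.068Q → Q* = 814.7967, P* = 173.9062.
For a per-unit tax t: ΔQ = t/0.123, so DWL = ½·t·(t/0.123) = t²/0.246.
At t = 23: DWL = 2150.407. At t = 62: DWL = 15626.016.
Increase = 15626.016 − 2150.407 = 13475.61.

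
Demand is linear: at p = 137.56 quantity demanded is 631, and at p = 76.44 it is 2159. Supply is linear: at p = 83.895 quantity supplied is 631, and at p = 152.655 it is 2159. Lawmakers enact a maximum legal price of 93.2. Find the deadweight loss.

Demand slope = (76.44 − 137.56)/(2159 − 631) = −0.04, so p = 162.8 − 0.04q.
Supply slope = (152.655 − 83.895)/(2159 − 631) = 0.045, so p = 55.5 + 0.045q.
Competitive equilibrium: 162.8 − 0.04q = 55.5 + 0.045q → q* = 1262.3529, p* = 112.3059.
At the ceiling p = 93.2, quantity supplied = (93.2 − 55.5)/0.045 = 837.7778.
Willingness to pay at q' = 837.7778: 162.8 − 0.04·837.7778 = 129.2889.
Δq = 1262.3529 − 837.7778 = 424.5751; wedge = 129.2889 − 93.2 = 36.0889.
Deadweight loss = ½ × 424.5751 × 36.0889 = 7661.22.

7661.22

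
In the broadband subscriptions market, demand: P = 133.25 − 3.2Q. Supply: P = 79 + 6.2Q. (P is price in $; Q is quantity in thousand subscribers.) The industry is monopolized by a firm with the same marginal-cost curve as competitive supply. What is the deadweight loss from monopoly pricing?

$10.10 thousand

Competitive equilibrium: 133.25 − 3.2Q = 79 + 6.2Q → Q* = 5.7713, P* = 114.7819.
Marginal revenue: MR = 133.25 − 6.4Q. Set MR = MC: 133.25 − 6.4Q = 79 + 6.2Q → Q_m = 4.3056.
Price P_m = 133.25 − 3.2·4.3056 = 119.4721; MC(Q_m) = 79 + 6.2·4.3056 = 105.6947.
Competitive Q* = 5.7713, so ΔQ = 1.4657; wedge = 119.4721 − 105.6947 = 13.7774.
DWL = ½ × 1.4657 × 13.7774 = $10.10 thousand.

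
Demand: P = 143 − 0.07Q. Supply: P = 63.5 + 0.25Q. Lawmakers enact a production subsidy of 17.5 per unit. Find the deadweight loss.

Competitive equilibrium: 143 − 0.07Q = 63.5 + 0.25Q → Q* = 248.4375, P* = 125.6094.
The subsidy lowers effective supply by 17.5: P = 46 + 0.25Q.
New quantity: 143 − 0.07Q = 46 + 0.25Q → Q' = 303.125.
Overproduction ΔQ = 303.125 − 248.4375 = 54.6875; wedge = subsidy = 17.5.
Deadweight loss = ½ × 54.6875 × 17.5 = 478.52.

478.52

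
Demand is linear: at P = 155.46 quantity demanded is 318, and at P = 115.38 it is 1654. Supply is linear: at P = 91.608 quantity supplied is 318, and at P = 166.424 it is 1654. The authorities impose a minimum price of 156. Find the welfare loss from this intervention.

24867.21

Demand slope = (115.38 − 155.46)/(1654 − 318) = −0.03, so P = 165 − 0.03Q.
Supply slope = (166.424 − 91.608)/(1654 − 318) = 0.056, so P = 73.8 + 0.056Q.
Competitive equilibrium: 165 − 0.03Q = 73.8 + 0.056Q → Q* = 1060.4651, P* = 133.186.
At the floor P = 156, quantity demanded = (165 − 156)/0.03 = 300.
Sellers' marginal cost at Q' = 300: 73.8 + 0.056·300 = 90.6.
ΔQ = 1060.4651 − 300 = 760.4651; wedge = 156 − 90.6 = 65.4.
Welfare loss = ½ × 760.4651 × 65.4 = 24867.21.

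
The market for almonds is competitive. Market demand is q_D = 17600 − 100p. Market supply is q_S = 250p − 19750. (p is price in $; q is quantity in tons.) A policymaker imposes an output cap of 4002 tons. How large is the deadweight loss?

$59953.74

In inverse form: demand p = 176 − 0.01q, supply p = 79 + 0.004q.
Competitive equilibrium: 176 − 0.01q = 79 + 0.004q → q* = 6928.5714, p* = 106.7143.
At q = 4002: demand price = 176 − 0.01·4002 = 135.98; supply price = 79 + 0.004·4002 = 95.008.
Δq = 6928.5714 − 4002 = 2926.5714; wedge = 135.98 − 95.008 = 40.972.
The triangle = ½ × 2926.5714 × 40.972 = $59953.74.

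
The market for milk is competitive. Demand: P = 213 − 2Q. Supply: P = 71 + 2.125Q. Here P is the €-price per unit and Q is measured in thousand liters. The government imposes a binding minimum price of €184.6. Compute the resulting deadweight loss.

Competitive equilibrium: 213 − 2Q = 71 + 2.125Q → Q* = 34.4242, P* = 144.1515.
At the floor P = 184.6, quantity demanded = (213 − 184.6)/2 = 14.2.
Sellers' marginal cost at Q' = 14.2: 71 + 2.125·14.2 = 101.175.
ΔQ = 34.4242 − 14.2 = 20.2242; wedge = 184.6 − 101.175 = 83.425.
Deadweight loss = ½ × 20.2242 × 83.425 = €843.60 thousand.

€843.60 thousand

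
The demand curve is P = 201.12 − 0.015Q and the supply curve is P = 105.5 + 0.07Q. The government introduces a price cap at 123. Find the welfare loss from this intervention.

Competitive equilibrium: 201.12 − 0.015Q = 105.5 + 0.07Q → Q* = 1124.9412, P* = 184.2459.
At the ceiling P = 123, quantity supplied = (123 − 105.5)/0.07 = 250.
Willingness to pay at Q' = 250: 201.12 − 0.015·250 = 197.37.
ΔQ = 1124.9412 − 250 = 874.9412; wedge = 197.37 − 123 = 74.37.
The triangle = ½ × 874.9412 × 74.37 = 32534.69.

32534.69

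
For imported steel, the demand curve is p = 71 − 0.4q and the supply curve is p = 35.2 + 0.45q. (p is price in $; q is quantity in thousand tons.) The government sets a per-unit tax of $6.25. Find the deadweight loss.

Competitive equilibrium: 71 − 0.4q = 35.2 + 0.45q → q* = 42.1176, p* = 54.1529.
With the tax, the buyer price exceeds the seller price by 6.25: (71 − 0.4q) − (35.2 + 0.45q) = 6.25 → q' = 34.7647.
Δq = 42.1176 − 34.7647 = 7.3529; the wedge equals the tax, 6.25.
The triangle = ½ × 7.3529 × 6.25 = $22.98 thousand.

$22.98 thousand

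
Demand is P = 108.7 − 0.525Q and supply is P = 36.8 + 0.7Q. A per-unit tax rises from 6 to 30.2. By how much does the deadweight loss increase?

357.57

Competitive equilibrium: 108.7 − 0.525Q = 36.8 + 0.7Q → Q* = 58.6939, P* = 77.8857.
For a per-unit tax t: ΔQ = t/1.225, so DWL = ½·t·(t/1.225) = t²/2.45.
At t = 6: DWL = 14.694. At t = 30.2: DWL = 372.261.
Increase = 372.261 − 14.694 = 357.57.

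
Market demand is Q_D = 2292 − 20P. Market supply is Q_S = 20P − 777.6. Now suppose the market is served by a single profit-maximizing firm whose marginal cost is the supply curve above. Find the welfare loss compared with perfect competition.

In inverse form: demand P = 114.6 − 0.05Q, supply P = 38.88 + 0.05Q.
Competitive equilibrium: 114.6 − 0.05Q = 38.88 + 0.05Q → Q* = 757.2, P* = 76.74.
Marginal revenue: MR = 114.6 − 0.1Q. Set MR = MC: 114.6 − 0.1Q = 38.88 + 0.05Q → Q_m = 504.8.
Price P_m = 114.6 − 0.05·504.8 = 89.36; MC(Q_m) = 38.88 + 0.05·504.8 = 64.12.
Competitive Q* = 757.2, so ΔQ = 252.4; wedge = 89.36 − 64.12 = 25.24.
Welfare loss = ½ × 252.4 × 25.24 = 3185.288.

3185.288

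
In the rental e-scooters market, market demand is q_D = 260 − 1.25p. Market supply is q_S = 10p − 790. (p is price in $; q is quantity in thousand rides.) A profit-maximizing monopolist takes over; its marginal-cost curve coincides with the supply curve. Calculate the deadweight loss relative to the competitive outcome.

In inverse form: demand p = 208 − 0.8q, supply p = 79 + 0.1q.
Competitive equilibrium: 208 − 0.8q = 79 + 0.1q → q* = 143.33333, p* = 93.33333.
Marginal revenue: MR = 208 − 1.6q. Set MR = MC: 208 − 1.6q = 79 + 0.1q → q_m = 75.88235.
Price p_m = 208 − 0.8·75.88235 = 147.29412; MC(q_m) = 79 + 0.1·75.88235 = 86.58824.
Competitive q* = 143.33333, so Δq = 67.45098; wedge = 147.29412 − 86.58824 = 60.70588.
Deadweight loss = ½ × 67.45098 × 60.70588 = $2047.34 thousand.

$2047.34 thousand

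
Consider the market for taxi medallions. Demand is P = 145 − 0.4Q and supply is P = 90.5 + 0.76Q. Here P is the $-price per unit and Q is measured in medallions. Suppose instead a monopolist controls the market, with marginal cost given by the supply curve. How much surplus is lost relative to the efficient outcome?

$84.17

Competitive equilibrium: 145 − 0.4Q = 90.5 + 0.76Q → Q* = 46.9828, P* = 126.2069.
Marginal revenue: MR = 145 − 0.8Q. Set MR = MC: 145 − 0.8Q = 90.5 + 0.76Q → Q_m = 34.9359.
Price P_m = 145 − 0.4·34.9359 = 131.0256; MC(Q_m) = 90.5 + 0.76·34.9359 = 117.0513.
Competitive Q* = 46.9828, so ΔQ = 12.0469; wedge = 131.0256 − 117.0513 = 13.9743.
The triangle = ½ × 12.0469 × 13.9743 = $84.17.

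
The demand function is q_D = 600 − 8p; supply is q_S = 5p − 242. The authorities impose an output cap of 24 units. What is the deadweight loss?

543.75

In inverse form: demand p = 75 − 0.125q, supply p = 48.4 + 0.2q.
Competitive equilibrium: 75 − 0.125q = 48.4 + 0.2q → q* = 81.8462, p* = 64.7692.
At q = 24: demand price = 75 − 0.125·24 = 72; supply price = 48.4 + 0.2·24 = 53.2.
Δq = 81.8462 − 24 = 57.8462; wedge = 72 − 53.2 = 18.8.
Deadweight loss = ½ × 57.8462 × 18.8 = 543.75.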